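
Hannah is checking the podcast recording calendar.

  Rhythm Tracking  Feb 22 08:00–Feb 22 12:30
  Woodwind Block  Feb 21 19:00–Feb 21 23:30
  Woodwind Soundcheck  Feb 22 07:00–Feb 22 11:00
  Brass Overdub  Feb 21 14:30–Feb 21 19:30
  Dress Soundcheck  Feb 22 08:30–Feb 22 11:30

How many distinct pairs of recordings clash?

Sorted by start: Brass Overdub, Woodwind Block, Woodwind Soundcheck, Rhythm Tracking, Dress Soundcheck.
Woodwind Block starts before Brass Overdub ends → Brass Overdub and Woodwind Block overlap.
Woodwind Soundcheck starts after Brass Overdub ends — done with Brass Overdub.
Woodwind Soundcheck starts after Woodwind Block ends — done with Woodwind Block.
Rhythm Tracking starts before Woodwind Soundcheck ends → Woodwind Soundcheck and Rhythm Tracking overlap.
Dress Soundcheck starts before Woodwind Soundcheck ends → Woodwind Soundcheck and Dress Soundcheck overlap.
Dress Soundcheck starts before Rhythm Tracking ends → Rhythm Tracking and Dress Soundcheck overlap.
Overlapping pairs: Brass Overdub & Woodwind Block, Dress Soundcheck & Rhythm Tracking, Dress Soundcheck & Woodwind Soundcheck, Rhythm Tracking & Woodwind Soundcheck — 4 in total.

4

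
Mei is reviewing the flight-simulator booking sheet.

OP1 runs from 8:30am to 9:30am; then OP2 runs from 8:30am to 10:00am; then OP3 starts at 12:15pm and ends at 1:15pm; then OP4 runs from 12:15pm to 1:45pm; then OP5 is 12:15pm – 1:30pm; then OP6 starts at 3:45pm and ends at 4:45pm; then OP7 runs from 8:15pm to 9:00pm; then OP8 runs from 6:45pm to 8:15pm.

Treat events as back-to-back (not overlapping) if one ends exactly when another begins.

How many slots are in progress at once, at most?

Walk through starts and ends in time order (an end at T is processed before a start at T):
8:30am start OP1 → 1
8:30am start OP2 → 2
9:30am end OP1 → 1
10:00am end OP2 → 0
12:15pm start OP3 → 1
12:15pm start OP4 → 2
12:15pm start OP5 → 3
1:15pm end OP3 → 2
1:30pm end OP5 → 1
1:45pm end OP4 → 0
3:45pm start OP6 → 1
4:45pm end OP6 → 0
6:45pm start OP8 → 1
8:15pm end OP8 → 0
8:15pm start OP7 → 1
9:00pm end OP7 → 0
Peak is 3, at 12:15pm (OP3, OP4, OP5).

3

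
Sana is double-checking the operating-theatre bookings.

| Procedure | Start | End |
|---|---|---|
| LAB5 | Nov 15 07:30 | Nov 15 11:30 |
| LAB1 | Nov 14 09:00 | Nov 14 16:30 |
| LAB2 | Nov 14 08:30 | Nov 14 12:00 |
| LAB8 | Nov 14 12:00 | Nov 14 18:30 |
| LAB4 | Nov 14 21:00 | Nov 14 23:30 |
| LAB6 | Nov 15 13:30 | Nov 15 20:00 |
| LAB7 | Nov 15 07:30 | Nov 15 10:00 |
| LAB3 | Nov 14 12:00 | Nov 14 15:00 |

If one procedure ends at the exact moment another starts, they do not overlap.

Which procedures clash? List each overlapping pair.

Sorted by start: LAB2, LAB1, LAB3, LAB8, LAB4, LAB5, LAB7, LAB6.
LAB1 starts before LAB2 ends → LAB2 and LAB1 overlap.
LAB3 starts exactly when LAB2 ends (back-to-back, no overlap), so LAB2 has no further overlaps.
LAB3 starts before LAB1 ends → LAB1 and LAB3 overlap.
LAB8 starts before LAB1 ends → LAB1 and LAB8 overlap.
LAB4 starts after LAB1 ends, so LAB1 has no further overlaps.
LAB8 starts before LAB3 ends → LAB3 and LAB8 overlap.
LAB4 starts after LAB3 ends, so LAB3 has no further overlaps.
LAB4 starts after LAB8 ends, so LAB8 has no further overlaps.
LAB5 starts after LAB4 ends, so LAB4 has no further overlaps.
LAB7 starts before LAB5 ends → LAB5 and LAB7 overlap.
LAB6 starts after LAB5 ends.
LAB6 starts after LAB7 ends.

LAB1 & LAB2, LAB1 & LAB3, LAB1 & LAB8, LAB3 & LAB8, LAB5 & LAB7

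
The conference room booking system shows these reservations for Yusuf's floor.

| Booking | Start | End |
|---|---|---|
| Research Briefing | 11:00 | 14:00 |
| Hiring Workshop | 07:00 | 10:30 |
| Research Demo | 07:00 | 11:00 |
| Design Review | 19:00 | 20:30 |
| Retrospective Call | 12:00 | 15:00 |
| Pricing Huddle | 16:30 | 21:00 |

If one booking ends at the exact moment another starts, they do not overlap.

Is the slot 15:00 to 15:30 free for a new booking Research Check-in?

Research Demo: ends 11:00 at or before Research Check-in starts 15:00 → clear.
Hiring Workshop: ends 10:30 at or before Research Check-in starts 15:00 → clear.
Research Briefing: ends 14:00 at or before Research Check-in starts 15:00 → clear.
Retrospective Call: ends 15:00 at or before Research Check-in starts 15:00 → clear.
Pricing Huddle: starts 16:30 at or after Research Check-in ends 15:30 → clear.
Design Review: starts 19:00 at or after Research Check-in ends 15:30 → clear.

Yes — the slot is free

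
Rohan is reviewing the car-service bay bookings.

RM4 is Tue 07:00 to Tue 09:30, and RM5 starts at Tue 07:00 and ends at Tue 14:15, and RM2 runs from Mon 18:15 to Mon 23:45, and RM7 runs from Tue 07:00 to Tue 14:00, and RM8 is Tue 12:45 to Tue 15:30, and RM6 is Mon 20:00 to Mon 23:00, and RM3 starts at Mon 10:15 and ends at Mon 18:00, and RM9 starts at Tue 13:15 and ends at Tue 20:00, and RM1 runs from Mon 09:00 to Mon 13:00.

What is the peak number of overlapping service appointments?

4

Sweep the timeline, counting +1 at each start and −1 at each end (ends before starts at a tie):
Mon 09:00 start RM1 → 1
Mon 10:15 start RM3 → 2
Mon 13:00 end RM1 → 1
Mon 18:00 end RM3 → 0
Mon 18:15 start RM2 → 1
Mon 20:00 start RM6 → 2
Mon 23:00 end RM6 → 1
Mon 23:45 end RM2 → 0
Tue 07:00 start RM4 → 1
Tue 07:00 start RM5 → 2
Tue 07:00 start RM7 → 3
Tue 09:30 end RM4 → 2
Tue 12:45 start RM8 → 3
Tue 13:15 start RM9 → 4
Tue 14:00 end RM7 → 3
Tue 14:15 end RM5 → 2
Tue 15:30 end RM8 → 1
Tue 20:00 end RM9 → 0
Peak is 4, at Tue 13:15 (RM5, RM7, RM8, RM9).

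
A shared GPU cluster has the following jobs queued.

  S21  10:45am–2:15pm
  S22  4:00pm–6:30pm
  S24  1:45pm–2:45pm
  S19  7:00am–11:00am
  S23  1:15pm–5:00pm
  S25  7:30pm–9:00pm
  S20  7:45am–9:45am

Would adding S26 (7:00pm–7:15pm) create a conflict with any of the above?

No — it doesn't clash with anything

S19: ends 11:00am at or before S26 starts 7:00pm → clear.
S20: ends 9:45am at or before S26 starts 7:00pm → clear.
S21: ends 2:15pm at or before S26 starts 7:00pm → clear.
S23: ends 5:00pm at or before S26 starts 7:00pm → clear.
S24: ends 2:45pm at or before S26 starts 7:00pm → clear.
S22: ends 6:30pm at or before S26 starts 7:00pm → clear.
S25: starts 7:30pm at or after S26 ends 7:15pm → clear.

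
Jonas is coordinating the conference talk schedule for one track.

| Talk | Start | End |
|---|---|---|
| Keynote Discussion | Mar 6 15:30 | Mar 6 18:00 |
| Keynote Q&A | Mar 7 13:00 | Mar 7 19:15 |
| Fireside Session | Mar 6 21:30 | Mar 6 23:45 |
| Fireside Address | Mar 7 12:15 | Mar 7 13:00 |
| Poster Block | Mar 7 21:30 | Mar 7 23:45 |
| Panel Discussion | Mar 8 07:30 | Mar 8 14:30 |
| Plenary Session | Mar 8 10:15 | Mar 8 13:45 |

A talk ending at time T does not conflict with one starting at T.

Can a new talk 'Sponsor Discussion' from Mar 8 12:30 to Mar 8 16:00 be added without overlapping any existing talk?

Keynote Discussion: ends Mar 6 18:00 at or before Sponsor Discussion starts Mar 8 12:30 → clear.
Fireside Session: ends Mar 6 23:45 at or before Sponsor Discussion starts Mar 8 12:30 → clear.
Fireside Address: ends Mar 7 13:00 at or before Sponsor Discussion starts Mar 8 12:30 → clear.
Keynote Q&A: ends Mar 7 19:15 at or before Sponsor Discussion starts Mar 8 12:30 → clear.
Poster Block: ends Mar 7 23:45 at or before Sponsor Discussion starts Mar 8 12:30 → clear.
Panel Discussion: starts Mar 8 07:30 before Sponsor Discussion ends Mar 8 16:00, and ends Mar 8 14:30 after Sponsor Discussion starts Mar 8 12:30 → overlap.
Plenary Session: starts Mar 8 10:15 before Sponsor Discussion ends Mar 8 16:00, and ends Mar 8 13:45 after Sponsor Discussion starts Mar 8 12:30 → overlap.
Sponsor Discussion overlaps Panel Discussion, Plenary Session.

No — it overlaps Panel Discussion, Plenary Session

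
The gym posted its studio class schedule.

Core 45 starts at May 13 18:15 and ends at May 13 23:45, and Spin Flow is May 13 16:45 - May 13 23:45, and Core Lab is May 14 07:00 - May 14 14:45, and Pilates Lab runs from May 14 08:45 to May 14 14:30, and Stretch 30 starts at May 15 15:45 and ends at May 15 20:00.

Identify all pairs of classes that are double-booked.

Core 45 & Spin Flow, Core Lab & Pilates Lab

Sorted by start: Spin Flow, Core 45, Core Lab, Pilates Lab, Stretch 30.
Core 45 starts before Spin Flow ends → Spin Flow and Core 45 overlap.
Core Lab starts after Spin Flow ends; Spin Flow is clear from here.
Core Lab starts after Core 45 ends; Core 45 is clear from here.
Pilates Lab starts before Core Lab ends → Core Lab and Pilates Lab overlap.
Stretch 30 starts after Core Lab ends.
Stretch 30 starts after Pilates Lab ends.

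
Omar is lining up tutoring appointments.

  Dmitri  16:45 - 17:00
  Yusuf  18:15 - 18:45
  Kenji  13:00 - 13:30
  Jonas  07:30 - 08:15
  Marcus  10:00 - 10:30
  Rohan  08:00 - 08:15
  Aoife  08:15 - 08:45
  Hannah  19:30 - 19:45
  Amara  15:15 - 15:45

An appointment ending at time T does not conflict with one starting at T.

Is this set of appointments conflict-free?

No

Sorted by start: Jonas, Rohan, Aoife, Marcus, Kenji, Amara, Dmitri, Yusuf, Hannah.
Rohan starts before Jonas ends → Jonas and Rohan overlap.
That's a conflict, so the schedule is not conflict-free.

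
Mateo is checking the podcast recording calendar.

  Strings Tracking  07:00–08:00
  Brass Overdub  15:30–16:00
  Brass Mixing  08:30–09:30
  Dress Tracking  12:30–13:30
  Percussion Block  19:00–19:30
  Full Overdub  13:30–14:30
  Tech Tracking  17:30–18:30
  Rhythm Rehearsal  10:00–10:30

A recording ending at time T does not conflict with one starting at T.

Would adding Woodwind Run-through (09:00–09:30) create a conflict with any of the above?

Yes — it overlaps Brass Mixing

Strings Tracking: ends 08:00 at or before Woodwind Run-through starts 09:00 → clear.
Brass Mixing: starts 08:30 before Woodwind Run-through ends 09:30, and ends 09:30 after Woodwind Run-through starts 09:00 → overlap.
Rhythm Rehearsal: starts 10:00 at or after Woodwind Run-through ends 09:30 → clear.
Dress Tracking: starts 12:30 at or after Woodwind Run-through ends 09:30 → clear.
Full Overdub: starts 13:30 at or after Woodwind Run-through ends 09:30 → clear.
Brass Overdub: starts 15:30 at or after Woodwind Run-through ends 09:30 → clear.
Tech Tracking: starts 17:30 at or after Woodwind Run-through ends 09:30 → clear.
Percussion Block: starts 19:00 at or after Woodwind Run-through ends 09:30 → clear.
Woodwind Run-through overlaps Brass Mixing.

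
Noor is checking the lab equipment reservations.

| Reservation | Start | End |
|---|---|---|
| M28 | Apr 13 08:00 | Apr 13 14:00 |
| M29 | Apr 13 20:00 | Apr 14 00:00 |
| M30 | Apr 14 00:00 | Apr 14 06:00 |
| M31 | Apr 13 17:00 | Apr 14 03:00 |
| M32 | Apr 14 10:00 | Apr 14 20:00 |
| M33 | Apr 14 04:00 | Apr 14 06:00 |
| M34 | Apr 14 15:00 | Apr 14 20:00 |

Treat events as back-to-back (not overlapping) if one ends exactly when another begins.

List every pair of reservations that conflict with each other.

M29 & M31, M30 & M31, M30 & M33, M32 & M34

Check each pair: they overlap iff neither finishes before the other starts.
Sorted by start: M28, M31, M29, M30, M33, M32, M34.
M31 starts after M28 ends, so M28 has no further overlaps.
M29 starts before M31 ends → M31 and M29 overlap.
M30 starts before M31 ends → M31 and M30 overlap.
M33 starts after M31 ends, so M31 has no further overlaps.
M30 starts exactly when M29 ends (back-to-back, no overlap), so M29 has no further overlaps.
M33 starts before M30 ends → M30 and M33 overlap.
M32 starts after M30 ends, so M30 has no further overlaps.
M32 starts after M33 ends, so M33 has no further overlaps.
M34 starts before M32 ends → M32 and M34 overlap.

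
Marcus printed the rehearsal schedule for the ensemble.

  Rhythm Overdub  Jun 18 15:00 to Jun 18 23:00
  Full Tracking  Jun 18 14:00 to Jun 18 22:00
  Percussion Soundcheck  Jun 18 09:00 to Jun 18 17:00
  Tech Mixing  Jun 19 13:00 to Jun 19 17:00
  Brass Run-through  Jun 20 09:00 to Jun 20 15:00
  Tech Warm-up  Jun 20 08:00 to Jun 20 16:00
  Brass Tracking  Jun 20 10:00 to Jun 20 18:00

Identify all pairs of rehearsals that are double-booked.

Sorted by start: Percussion Soundcheck, Full Tracking, Rhythm Overdub, Tech Mixing, Tech Warm-up, Brass Run-through, Brass Tracking.
Full Tracking starts before Percussion Soundcheck ends → Percussion Soundcheck and Full Tracking overlap.
Rhythm Overdub starts before Percussion Soundcheck ends → Percussion Soundcheck and Rhythm Overdub overlap.
Tech Mixing starts after Percussion Soundcheck ends, so Percussion Soundcheck has no further overlaps.
Rhythm Overdub starts before Full Tracking ends → Full Tracking and Rhythm Overdub overlap.
Tech Mixing starts after Full Tracking ends, so Full Tracking has no further overlaps.
Tech Mixing starts after Rhythm Overdub ends, so Rhythm Overdub has no further overlaps.
Tech Warm-up starts after Tech Mixing ends, so Tech Mixing has no further overlaps.
Brass Run-through starts before Tech Warm-up ends → Tech Warm-up and Brass Run-through overlap.
Brass Tracking starts before Tech Warm-up ends → Tech Warm-up and Brass Tracking overlap.
Brass Tracking starts before Brass Run-through ends → Brass Run-through and Brass Tracking overlap.

Brass Run-through & Brass Tracking, Brass Run-through & Tech Warm-up, Brass Tracking & Tech Warm-up, Full Tracking & Percussion Soundcheck, Full Tracking & Rhythm Overdub, Percussion Soundcheck & Rhythm Overdub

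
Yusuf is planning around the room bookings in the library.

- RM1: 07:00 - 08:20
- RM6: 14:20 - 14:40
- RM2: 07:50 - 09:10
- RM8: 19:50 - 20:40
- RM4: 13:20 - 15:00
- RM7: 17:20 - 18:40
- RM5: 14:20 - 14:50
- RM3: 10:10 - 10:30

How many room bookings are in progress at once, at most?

Sort all start/end points and keep a running count:
07:00 start RM1 → 1
07:50 start RM2 → 2
08:20 end RM1 → 1
09:10 end RM2 → 0
10:10 start RM3 → 1
10:30 end RM3 → 0
13:20 start RM4 → 1
14:20 start RM5 → 2
14:20 start RM6 → 3
14:40 end RM6 → 2
14:50 end RM5 → 1
15:00 end RM4 → 0
17:20 start RM7 → 1
18:40 end RM7 → 0
19:50 start RM8 → 1
20:40 end RM8 → 0
Peak is 3, at 14:20 (RM4, RM5, RM6).

3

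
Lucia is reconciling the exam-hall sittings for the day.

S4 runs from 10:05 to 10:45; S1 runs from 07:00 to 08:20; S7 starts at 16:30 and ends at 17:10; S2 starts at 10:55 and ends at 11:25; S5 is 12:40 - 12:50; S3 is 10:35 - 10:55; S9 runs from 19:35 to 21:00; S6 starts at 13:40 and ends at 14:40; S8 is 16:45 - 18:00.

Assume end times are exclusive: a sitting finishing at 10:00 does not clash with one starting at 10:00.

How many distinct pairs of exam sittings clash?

Check each pair: they overlap iff neither finishes before the other starts.
Sorted by start: S1, S4, S3, S2, S5, S6, S7, S8, S9.
S4 starts after S1 ends, so S1 has no further overlaps.
S3 starts before S4 ends → S4 and S3 overlap.
S2 starts after S4 ends, so S4 has no further overlaps.
S2 starts exactly when S3 ends (back-to-back, no overlap), so S3 has no further overlaps.
S5 starts after S2 ends, so S2 has no further overlaps.
S6 starts after S5 ends, so S5 has no further overlaps.
S7 starts after S6 ends, so S6 has no further overlaps.
S8 starts before S7 ends → S7 and S8 overlap.
S9 starts after S7 ends.
S9 starts after S8 ends.
Overlapping pairs: S3 & S4, S7 & S8 — 2 in total.

2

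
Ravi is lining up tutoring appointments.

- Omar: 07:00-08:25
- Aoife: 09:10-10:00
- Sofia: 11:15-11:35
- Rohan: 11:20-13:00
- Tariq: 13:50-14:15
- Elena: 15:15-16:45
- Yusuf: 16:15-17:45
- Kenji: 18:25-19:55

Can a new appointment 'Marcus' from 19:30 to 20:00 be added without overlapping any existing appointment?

Omar: ends 08:25 at or before Marcus starts 19:30 → clear.
Aoife: ends 10:00 at or before Marcus starts 19:30 → clear.
Sofia: ends 11:35 at or before Marcus starts 19:30 → clear.
Rohan: ends 13:00 at or before Marcus starts 19:30 → clear.
Tariq: ends 14:15 at or before Marcus starts 19:30 → clear.
Elena: ends 16:45 at or before Marcus starts 19:30 → clear.
Yusuf: ends 17:45 at or before Marcus starts 19:30 → clear.
Kenji: starts 18:25 before Marcus ends 20:00, and ends 19:55 after Marcus starts 19:30 → overlap.
Marcus overlaps Kenji.

No — it overlaps Kenji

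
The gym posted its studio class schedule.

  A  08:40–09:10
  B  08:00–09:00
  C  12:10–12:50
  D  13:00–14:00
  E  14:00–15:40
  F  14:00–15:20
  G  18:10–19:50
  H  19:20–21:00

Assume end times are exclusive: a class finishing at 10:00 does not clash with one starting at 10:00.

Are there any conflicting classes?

Two intervals overlap when each starts before the other ends.
Sorted by start: B, A, C, D, E, F, G, H.
A starts before B ends → B and A overlap.
That's a conflict, so the schedule is not conflict-free.

Yes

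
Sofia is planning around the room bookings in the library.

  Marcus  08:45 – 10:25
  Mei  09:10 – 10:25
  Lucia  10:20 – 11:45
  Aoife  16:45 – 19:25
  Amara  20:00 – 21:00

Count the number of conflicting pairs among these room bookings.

Sorted by start: Marcus, Mei, Lucia, Aoife, Amara.
Mei starts before Marcus ends → Marcus and Mei overlap.
Lucia starts before Marcus ends → Marcus and Lucia overlap.
Aoife starts after Marcus ends — done with Marcus.
Lucia starts before Mei ends → Mei and Lucia overlap.
Aoife starts after Mei ends — done with Mei.
Aoife starts after Lucia ends — done with Lucia.
Amara starts after Aoife ends.
Overlapping pairs: Lucia & Marcus, Lucia & Mei, Marcus & Mei — 3 in total.

3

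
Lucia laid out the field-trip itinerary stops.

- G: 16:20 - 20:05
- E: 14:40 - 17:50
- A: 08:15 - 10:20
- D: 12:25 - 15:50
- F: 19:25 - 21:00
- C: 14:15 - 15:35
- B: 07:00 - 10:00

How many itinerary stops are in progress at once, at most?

Sweep the timeline, counting +1 at each start and −1 at each end (ends before starts at a tie):
07:00 start B → 1
08:15 start A → 2
10:00 end B → 1
10:20 end A → 0
12:25 start D → 1
14:15 start C → 2
14:40 start E → 3
15:35 end C → 2
15:50 end D → 1
16:20 start G → 2
17:50 end E → 1
19:25 start F → 2
20:05 end G → 1
21:00 end F → 0
Peak is 3, at 14:40 (C, D, E).

3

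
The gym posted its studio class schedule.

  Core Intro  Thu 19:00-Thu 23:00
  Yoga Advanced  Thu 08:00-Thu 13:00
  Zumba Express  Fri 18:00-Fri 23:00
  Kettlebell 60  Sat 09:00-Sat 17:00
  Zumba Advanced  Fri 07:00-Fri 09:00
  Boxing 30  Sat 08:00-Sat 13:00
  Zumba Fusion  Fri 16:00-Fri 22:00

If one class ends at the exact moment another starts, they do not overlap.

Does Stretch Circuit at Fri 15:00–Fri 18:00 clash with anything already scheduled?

Yoga Advanced: ends Thu 13:00 at or before Stretch Circuit starts Fri 15:00 → clear.
Core Intro: ends Thu 23:00 at or before Stretch Circuit starts Fri 15:00 → clear.
Zumba Advanced: ends Fri 09:00 at or before Stretch Circuit starts Fri 15:00 → clear.
Zumba Fusion: starts Fri 16:00 before Stretch Circuit ends Fri 18:00, and ends Fri 22:00 after Stretch Circuit starts Fri 15:00 → overlap.
Zumba Express: starts Fri 18:00 at or after Stretch Circuit ends Fri 18:00 → clear.
Boxing 30: starts Sat 08:00 at or after Stretch Circuit ends Fri 18:00 → clear.
Kettlebell 60: starts Sat 09:00 at or after Stretch Circuit ends Fri 18:00 → clear.
Stretch Circuit overlaps Zumba Fusion.

Yes — it overlaps Zumba Fusion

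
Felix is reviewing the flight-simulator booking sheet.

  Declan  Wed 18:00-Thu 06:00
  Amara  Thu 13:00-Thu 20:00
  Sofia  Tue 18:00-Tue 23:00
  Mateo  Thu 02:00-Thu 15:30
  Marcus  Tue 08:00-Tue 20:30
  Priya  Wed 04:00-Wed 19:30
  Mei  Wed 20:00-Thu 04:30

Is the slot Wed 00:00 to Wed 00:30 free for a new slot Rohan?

Yes — the slot is free

Marcus: ends Tue 20:30 at or before Rohan starts Wed 00:00 → clear.
Sofia: ends Tue 23:00 at or before Rohan starts Wed 00:00 → clear.
Priya: starts Wed 04:00 at or after Rohan ends Wed 00:30 → clear.
Declan: starts Wed 18:00 at or after Rohan ends Wed 00:30 → clear.
Mei: starts Wed 20:00 at or after Rohan ends Wed 00:30 → clear.
Mateo: starts Thu 02:00 at or after Rohan ends Wed 00:30 → clear.
Amara: starts Thu 13:00 at or after Rohan ends Wed 00:30 → clear.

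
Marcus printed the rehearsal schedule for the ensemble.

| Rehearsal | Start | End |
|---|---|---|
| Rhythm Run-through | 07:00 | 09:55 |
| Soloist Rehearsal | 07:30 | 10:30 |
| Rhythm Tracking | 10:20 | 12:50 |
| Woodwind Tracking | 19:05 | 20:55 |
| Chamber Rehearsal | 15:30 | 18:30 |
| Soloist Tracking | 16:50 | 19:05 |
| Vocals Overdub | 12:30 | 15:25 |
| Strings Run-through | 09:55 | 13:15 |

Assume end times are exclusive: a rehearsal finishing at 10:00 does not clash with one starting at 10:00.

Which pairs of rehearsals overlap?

Sorted by start: Rhythm Run-through, Soloist Rehearsal, Strings Run-through, Rhythm Tracking, Vocals Overdub, Chamber Rehearsal, Soloist Tracking, Woodwind Tracking.
Soloist Rehearsal starts before Rhythm Run-through ends → Rhythm Run-through and Soloist Rehearsal overlap.
Strings Run-through starts exactly when Rhythm Run-through ends (back-to-back, no overlap), so nothing later overlaps Rhythm Run-through either.
Strings Run-through starts before Soloist Rehearsal ends → Soloist Rehearsal and Strings Run-through overlap.
Rhythm Tracking starts before Soloist Rehearsal ends → Soloist Rehearsal and Rhythm Tracking overlap.
Vocals Overdub starts after Soloist Rehearsal ends, so nothing later overlaps Soloist Rehearsal either.
Rhythm Tracking starts before Strings Run-through ends → Strings Run-through and Rhythm Tracking overlap.
Vocals Overdub starts before Strings Run-through ends → Strings Run-through and Vocals Overdub overlap.
Chamber Rehearsal starts after Strings Run-through ends, so nothing later overlaps Strings Run-through either.
Vocals Overdub starts before Rhythm Tracking ends → Rhythm Tracking and Vocals Overdub overlap.
Chamber Rehearsal starts after Rhythm Tracking ends, so nothing later overlaps Rhythm Tracking either.
Chamber Rehearsal starts after Vocals Overdub ends, so nothing later overlaps Vocals Overdub either.
Soloist Tracking starts before Chamber Rehearsal ends → Chamber Rehearsal and Soloist Tracking overlap.
Woodwind Tracking starts after Chamber Rehearsal ends.
Woodwind Tracking starts exactly when Soloist Tracking ends (back-to-back, no overlap).

Chamber Rehearsal & Soloist Tracking, Rhythm Run-through & Soloist Rehearsal, Rhythm Tracking & Soloist Rehearsal, Rhythm Tracking & Strings Run-through, Rhythm Tracking & Vocals Overdub, Soloist Rehearsal & Strings Run-through, Strings Run-through & Vocals Overdub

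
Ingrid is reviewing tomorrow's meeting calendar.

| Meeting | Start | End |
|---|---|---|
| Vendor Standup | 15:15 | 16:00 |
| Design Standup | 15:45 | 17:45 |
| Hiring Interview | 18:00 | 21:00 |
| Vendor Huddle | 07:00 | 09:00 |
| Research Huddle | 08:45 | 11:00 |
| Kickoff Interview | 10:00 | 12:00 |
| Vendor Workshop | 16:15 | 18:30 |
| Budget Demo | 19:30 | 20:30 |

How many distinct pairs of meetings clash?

Sorted by start: Vendor Huddle, Research Huddle, Kickoff Interview, Vendor Standup, Design Standup, Vendor Workshop, Hiring Interview, Budget Demo.
Research Huddle starts before Vendor Huddle ends → Vendor Huddle and Research Huddle overlap.
Kickoff Interview starts after Vendor Huddle ends, so nothing later overlaps Vendor Huddle either.
Kickoff Interview starts before Research Huddle ends → Research Huddle and Kickoff Interview overlap.
Vendor Standup starts after Research Huddle ends, so nothing later overlaps Research Huddle either.
Vendor Standup starts after Kickoff Interview ends, so nothing later overlaps Kickoff Interview either.
Design Standup starts before Vendor Standup ends → Vendor Standup and Design Standup overlap.
Vendor Workshop starts after Vendor Standup ends, so nothing later overlaps Vendor Standup either.
Vendor Workshop starts before Design Standup ends → Design Standup and Vendor Workshop overlap.
Hiring Interview starts after Design Standup ends, so nothing later overlaps Design Standup either.
Hiring Interview starts before Vendor Workshop ends → Vendor Workshop and Hiring Interview overlap.
Budget Demo starts after Vendor Workshop ends.
Budget Demo starts before Hiring Interview ends → Hiring Interview and Budget Demo overlap.
Overlapping pairs: Budget Demo & Hiring Interview, Design Standup & Vendor Standup, Design Standup & Vendor Workshop, Hiring Interview & Vendor Workshop, Kickoff Interview & Research Huddle, Research Huddle & Vendor Huddle — 6 in total.

6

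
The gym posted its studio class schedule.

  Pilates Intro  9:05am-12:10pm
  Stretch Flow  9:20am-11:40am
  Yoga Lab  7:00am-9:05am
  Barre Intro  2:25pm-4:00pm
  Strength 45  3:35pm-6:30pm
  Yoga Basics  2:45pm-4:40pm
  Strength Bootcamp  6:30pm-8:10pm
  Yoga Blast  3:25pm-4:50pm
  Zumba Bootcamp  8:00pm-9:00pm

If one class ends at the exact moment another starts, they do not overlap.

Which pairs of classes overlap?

Sorted by start: Yoga Lab, Pilates Intro, Stretch Flow, Barre Intro, Yoga Basics, Yoga Blast, Strength 45, Strength Bootcamp, Zumba Bootcamp.
Pilates Intro starts exactly when Yoga Lab ends (back-to-back, no overlap), so Yoga Lab has no further overlaps.
Stretch Flow starts before Pilates Intro ends → Pilates Intro and Stretch Flow overlap.
Barre Intro starts after Pilates Intro ends, so Pilates Intro has no further overlaps.
Barre Intro starts after Stretch Flow ends, so Stretch Flow has no further overlaps.
Yoga Basics starts before Barre Intro ends → Barre Intro and Yoga Basics overlap.
Yoga Blast starts before Barre Intro ends → Barre Intro and Yoga Blast overlap.
Strength 45 starts before Barre Intro ends → Barre Intro and Strength 45 overlap.
Strength Bootcamp starts after Barre Intro ends, so Barre Intro has no further overlaps.
Yoga Blast starts before Yoga Basics ends → Yoga Basics and Yoga Blast overlap.
Strength 45 starts before Yoga Basics ends → Yoga Basics and Strength 45 overlap.
Strength Bootcamp starts after Yoga Basics ends, so Yoga Basics has no further overlaps.
Strength 45 starts before Yoga Blast ends → Yoga Blast and Strength 45 overlap.
Strength Bootcamp starts after Yoga Blast ends, so Yoga Blast has no further overlaps.
Strength Bootcamp starts exactly when Strength 45 ends (back-to-back, no overlap), so Strength 45 has no further overlaps.
Zumba Bootcamp starts before Strength Bootcamp ends → Strength Bootcamp and Zumba Bootcamp overlap.

Barre Intro & Strength 45, Barre Intro & Yoga Basics, Barre Intro & Yoga Blast, Pilates Intro & Stretch Flow, Strength 45 & Yoga Basics, Strength 45 & Yoga Blast, Strength Bootcamp & Zumba Bootcamp, Yoga Basics & Yoga Blast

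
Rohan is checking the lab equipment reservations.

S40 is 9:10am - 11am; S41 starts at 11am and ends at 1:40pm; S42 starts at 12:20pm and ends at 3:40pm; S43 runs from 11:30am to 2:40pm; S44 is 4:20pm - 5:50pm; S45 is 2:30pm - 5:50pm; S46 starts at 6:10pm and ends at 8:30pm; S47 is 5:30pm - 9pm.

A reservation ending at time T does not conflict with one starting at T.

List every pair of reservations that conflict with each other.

S41 & S42, S41 & S43, S42 & S43, S42 & S45, S43 & S45, S44 & S45, S44 & S47, S45 & S47, S46 & S47

Two intervals overlap when each starts before the other ends.
Sorted by start: S40, S41, S43, S42, S45, S44, S47, S46.
S41 starts exactly when S40 ends (back-to-back, no overlap), so S40 has no further overlaps.
S43 starts before S41 ends → S41 and S43 overlap.
S42 starts before S41 ends → S41 and S42 overlap.
S45 starts after S41 ends, so S41 has no further overlaps.
S42 starts before S43 ends → S43 and S42 overlap.
S45 starts before S43 ends → S43 and S45 overlap.
S44 starts after S43 ends, so S43 has no further overlaps.
S45 starts before S42 ends → S42 and S45 overlap.
S44 starts after S42 ends, so S42 has no further overlaps.
S44 starts before S45 ends → S45 and S44 overlap.
S47 starts before S45 ends → S45 and S47 overlap.
S46 starts after S45 ends.
S47 starts before S44 ends → S44 and S47 overlap.
S46 starts after S44 ends.
S46 starts before S47 ends → S47 and S46 overlap.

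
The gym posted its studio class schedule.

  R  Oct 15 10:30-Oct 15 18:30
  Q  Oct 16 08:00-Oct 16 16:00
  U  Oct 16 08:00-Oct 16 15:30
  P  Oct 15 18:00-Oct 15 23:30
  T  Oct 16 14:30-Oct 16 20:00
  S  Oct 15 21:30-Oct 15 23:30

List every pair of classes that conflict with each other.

Sorted by start: R, P, S, Q, U, T.
P starts before R ends → R and P overlap.
S starts after R ends; R is clear from here.
S starts before P ends → P and S overlap.
Q starts after P ends; P is clear from here.
Q starts after S ends; S is clear from here.
U starts before Q ends → Q and U overlap.
T starts before Q ends → Q and T overlap.
T starts before U ends → U and T overlap.

P & R, P & S, Q & T, Q & U, T & U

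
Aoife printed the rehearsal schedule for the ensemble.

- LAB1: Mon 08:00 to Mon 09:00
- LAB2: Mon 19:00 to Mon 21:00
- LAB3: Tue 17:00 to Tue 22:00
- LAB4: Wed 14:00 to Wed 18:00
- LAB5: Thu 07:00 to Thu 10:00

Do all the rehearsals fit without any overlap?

Yes

Sorted by start: LAB1, LAB2, LAB3, LAB4, LAB5.
LAB2 starts after LAB1 ends, so nothing later overlaps LAB1 either.
LAB3 starts after LAB2 ends, so nothing later overlaps LAB2 either.
LAB4 starts after LAB3 ends, so nothing later overlaps LAB3 either.
LAB5 starts after LAB4 ends.
Every pair is clear; the schedule has no overlaps.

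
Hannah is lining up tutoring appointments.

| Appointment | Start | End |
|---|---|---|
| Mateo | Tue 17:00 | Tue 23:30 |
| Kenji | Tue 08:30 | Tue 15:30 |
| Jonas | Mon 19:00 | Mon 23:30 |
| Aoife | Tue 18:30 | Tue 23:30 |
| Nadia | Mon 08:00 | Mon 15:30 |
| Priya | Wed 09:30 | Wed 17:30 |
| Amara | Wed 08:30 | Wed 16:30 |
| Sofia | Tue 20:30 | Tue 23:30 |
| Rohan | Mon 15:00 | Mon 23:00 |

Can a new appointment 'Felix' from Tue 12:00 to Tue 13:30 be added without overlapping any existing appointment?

Nadia: ends Mon 15:30 at or before Felix starts Tue 12:00 → clear.
Rohan: ends Mon 23:00 at or before Felix starts Tue 12:00 → clear.
Jonas: ends Mon 23:30 at or before Felix starts Tue 12:00 → clear.
Kenji: starts Tue 08:30 before Felix ends Tue 13:30, and ends Tue 15:30 after Felix starts Tue 12:00 → overlap.
Mateo: starts Tue 17:00 at or after Felix ends Tue 13:30 → clear.
Aoife: starts Tue 18:30 at or after Felix ends Tue 13:30 → clear.
Sofia: starts Tue 20:30 at or after Felix ends Tue 13:30 → clear.
Amara: starts Wed 08:30 at or after Felix ends Tue 13:30 → clear.
Priya: starts Wed 09:30 at or after Felix ends Tue 13:30 → clear.
Felix overlaps Kenji.

No — it overlaps Kenji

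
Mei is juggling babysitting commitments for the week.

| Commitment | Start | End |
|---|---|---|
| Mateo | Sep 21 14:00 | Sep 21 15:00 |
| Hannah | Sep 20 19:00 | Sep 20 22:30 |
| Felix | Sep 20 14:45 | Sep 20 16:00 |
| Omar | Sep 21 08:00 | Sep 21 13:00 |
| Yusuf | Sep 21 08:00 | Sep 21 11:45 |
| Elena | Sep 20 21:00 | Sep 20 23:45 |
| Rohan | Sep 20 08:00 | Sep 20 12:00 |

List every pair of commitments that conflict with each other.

Sorted by start: Rohan, Felix, Hannah, Elena, Yusuf, Omar, Mateo.
Felix starts after Rohan ends, so Rohan has no further overlaps.
Hannah starts after Felix ends, so Felix has no further overlaps.
Elena starts before Hannah ends → Hannah and Elena overlap.
Yusuf starts after Hannah ends, so Hannah has no further overlaps.
Yusuf starts after Elena ends, so Elena has no further overlaps.
Omar starts before Yusuf ends → Yusuf and Omar overlap.
Mateo starts after Yusuf ends.
Mateo starts after Omar ends.

Elena & Hannah, Omar & Yusuf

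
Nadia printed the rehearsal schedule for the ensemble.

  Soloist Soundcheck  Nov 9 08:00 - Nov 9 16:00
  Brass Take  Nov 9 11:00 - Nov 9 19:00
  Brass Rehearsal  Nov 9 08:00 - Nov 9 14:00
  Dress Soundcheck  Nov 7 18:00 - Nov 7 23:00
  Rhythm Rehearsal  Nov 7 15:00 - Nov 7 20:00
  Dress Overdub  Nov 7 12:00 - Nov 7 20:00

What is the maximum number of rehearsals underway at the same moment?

Sort all start/end points and keep a running count:
Nov 7 12:00 start Dress Overdub → 1
Nov 7 15:00 start Rhythm Rehearsal → 2
Nov 7 18:00 start Dress Soundcheck → 3
Nov 7 20:00 end Dress Overdub → 2
Nov 7 20:00 end Rhythm Rehearsal → 1
Nov 7 23:00 end Dress Soundcheck → 0
Nov 9 08:00 start Brass Rehearsal → 1
Nov 9 08:00 start Soloist Soundcheck → 2
Nov 9 11:00 start Brass Take → 3
Nov 9 14:00 end Brass Rehearsal → 2
Nov 9 16:00 end Soloist Soundcheck → 1
Nov 9 19:00 end Brass Take → 0
Peak is 3, at Nov 7 18:00 (Dress Overdub, Dress Soundcheck, Rhythm Rehearsal).

3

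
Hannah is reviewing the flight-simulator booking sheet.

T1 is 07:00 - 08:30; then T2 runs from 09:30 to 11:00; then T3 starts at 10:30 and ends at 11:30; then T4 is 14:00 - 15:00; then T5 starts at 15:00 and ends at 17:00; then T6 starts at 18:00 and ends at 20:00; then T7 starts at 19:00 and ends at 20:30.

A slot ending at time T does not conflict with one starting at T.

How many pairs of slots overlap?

Sorted by start: T1, T2, T3, T4, T5, T6, T7.
T2 starts after T1 ends, so nothing later overlaps T1 either.
T3 starts before T2 ends → T2 and T3 overlap.
T4 starts after T2 ends, so nothing later overlaps T2 either.
T4 starts after T3 ends, so nothing later overlaps T3 either.
T5 starts exactly when T4 ends (back-to-back, no overlap), so nothing later overlaps T4 either.
T6 starts after T5 ends, so nothing later overlaps T5 either.
T7 starts before T6 ends → T6 and T7 overlap.
Overlapping pairs: T2 & T3, T6 & T7 — 2 in total.

2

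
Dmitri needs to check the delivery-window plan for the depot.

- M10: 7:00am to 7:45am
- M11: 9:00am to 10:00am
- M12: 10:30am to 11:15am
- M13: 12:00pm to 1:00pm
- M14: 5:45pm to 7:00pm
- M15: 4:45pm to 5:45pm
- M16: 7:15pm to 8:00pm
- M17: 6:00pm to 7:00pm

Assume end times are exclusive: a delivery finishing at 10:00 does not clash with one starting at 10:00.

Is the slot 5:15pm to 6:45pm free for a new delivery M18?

M10: ends 7:45am at or before M18 starts 5:15pm → clear.
M11: ends 10:00am at or before M18 starts 5:15pm → clear.
M12: ends 11:15am at or before M18 starts 5:15pm → clear.
M13: ends 1:00pm at or before M18 starts 5:15pm → clear.
M15: starts 4:45pm before M18 ends 6:45pm, and ends 5:45pm after M18 starts 5:15pm → overlap.
M14: starts 5:45pm before M18 ends 6:45pm, and ends 7:00pm after M18 starts 5:15pm → overlap.
M17: starts 6:00pm before M18 ends 6:45pm, and ends 7:00pm after M18 starts 5:15pm → overlap.
M16: starts 7:15pm at or after M18 ends 6:45pm → clear.
M18 overlaps M14, M15, M17.

No — it overlaps M14, M15, M17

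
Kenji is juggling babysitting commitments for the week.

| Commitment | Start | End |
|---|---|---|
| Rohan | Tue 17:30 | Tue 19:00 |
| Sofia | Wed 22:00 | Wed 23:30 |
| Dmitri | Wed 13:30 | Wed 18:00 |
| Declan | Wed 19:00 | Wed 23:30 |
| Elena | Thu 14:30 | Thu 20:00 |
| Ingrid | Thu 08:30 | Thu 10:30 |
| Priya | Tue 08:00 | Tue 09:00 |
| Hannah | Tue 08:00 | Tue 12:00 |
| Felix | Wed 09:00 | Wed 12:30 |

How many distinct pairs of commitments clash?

2

Sorted by start: Hannah, Priya, Rohan, Felix, Dmitri, Declan, Sofia, Ingrid, Elena.
Priya starts before Hannah ends → Hannah and Priya overlap.
Rohan starts after Hannah ends; Hannah is clear from here.
Rohan starts after Priya ends; Priya is clear from here.
Felix starts after Rohan ends; Rohan is clear from here.
Dmitri starts after Felix ends; Felix is clear from here.
Declan starts after Dmitri ends; Dmitri is clear from here.
Sofia starts before Declan ends → Declan and Sofia overlap.
Ingrid starts after Declan ends; Declan is clear from here.
Ingrid starts after Sofia ends; Sofia is clear from here.
Elena starts after Ingrid ends.
Overlapping pairs: Declan & Sofia, Hannah & Priya — 2 in total.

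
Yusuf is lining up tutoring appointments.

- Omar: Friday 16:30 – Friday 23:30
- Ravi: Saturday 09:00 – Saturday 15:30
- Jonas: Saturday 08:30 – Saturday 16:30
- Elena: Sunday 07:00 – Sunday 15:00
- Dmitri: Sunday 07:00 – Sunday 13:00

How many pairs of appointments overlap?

Check each pair: they overlap iff neither finishes before the other starts.
Sorted by start: Omar, Jonas, Ravi, Elena, Dmitri.
Jonas starts after Omar ends, so nothing later overlaps Omar either.
Ravi starts before Jonas ends → Jonas and Ravi overlap.
Elena starts after Jonas ends, so nothing later overlaps Jonas either.
Elena starts after Ravi ends, so nothing later overlaps Ravi either.
Dmitri starts before Elena ends → Elena and Dmitri overlap.
Overlapping pairs: Dmitri & Elena, Jonas & Ravi — 2 in total.

2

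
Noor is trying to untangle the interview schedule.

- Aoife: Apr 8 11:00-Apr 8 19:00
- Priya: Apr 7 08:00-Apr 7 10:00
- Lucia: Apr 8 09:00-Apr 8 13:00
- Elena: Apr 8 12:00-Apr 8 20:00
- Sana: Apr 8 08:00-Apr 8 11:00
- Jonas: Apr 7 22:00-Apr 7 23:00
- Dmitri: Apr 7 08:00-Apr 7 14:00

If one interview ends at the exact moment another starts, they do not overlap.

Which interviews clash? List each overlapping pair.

Aoife & Elena, Aoife & Lucia, Dmitri & Priya, Elena & Lucia, Lucia & Sana

Two intervals overlap when each starts before the other ends.
Sorted by start: Dmitri, Priya, Jonas, Sana, Lucia, Aoife, Elena.
Priya starts before Dmitri ends → Dmitri and Priya overlap.
Jonas starts after Dmitri ends; Dmitri is clear from here.
Jonas starts after Priya ends; Priya is clear from here.
Sana starts after Jonas ends; Jonas is clear from here.
Lucia starts before Sana ends → Sana and Lucia overlap.
Aoife starts exactly when Sana ends (back-to-back, no overlap); Sana is clear from here.
Aoife starts before Lucia ends → Lucia and Aoife overlap.
Elena starts before Lucia ends → Lucia and Elena overlap.
Elena starts before Aoife ends → Aoife and Elena overlap.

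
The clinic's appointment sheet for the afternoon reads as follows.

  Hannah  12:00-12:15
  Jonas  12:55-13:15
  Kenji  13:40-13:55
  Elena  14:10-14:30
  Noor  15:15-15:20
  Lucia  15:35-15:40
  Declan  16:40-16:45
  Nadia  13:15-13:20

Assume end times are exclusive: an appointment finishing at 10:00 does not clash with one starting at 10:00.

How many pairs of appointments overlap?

Two intervals overlap when each starts before the other ends.
Sorted by start: Hannah, Jonas, Nadia, Kenji, Elena, Noor, Lucia, Declan.
Jonas starts after Hannah ends; Hannah is clear from here.
Nadia starts exactly when Jonas ends (back-to-back, no overlap); Jonas is clear from here.
Kenji starts after Nadia ends; Nadia is clear from here.
Elena starts after Kenji ends; Kenji is clear from here.
Noor starts after Elena ends; Elena is clear from here.
Lucia starts after Noor ends; Noor is clear from here.
Declan starts after Lucia ends.
No pair overlaps.

0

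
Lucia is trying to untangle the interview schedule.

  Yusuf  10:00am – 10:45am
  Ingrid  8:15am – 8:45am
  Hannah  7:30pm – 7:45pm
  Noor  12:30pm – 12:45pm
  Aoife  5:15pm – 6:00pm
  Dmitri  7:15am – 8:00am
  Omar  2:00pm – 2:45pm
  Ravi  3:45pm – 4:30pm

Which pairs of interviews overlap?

Check each pair: they overlap iff neither finishes before the other starts.
Sorted by start: Dmitri, Ingrid, Yusuf, Noor, Omar, Ravi, Aoife, Hannah.
Ingrid starts after Dmitri ends; Dmitri is clear from here.
Yusuf starts after Ingrid ends; Ingrid is clear from here.
Noor starts after Yusuf ends; Yusuf is clear from here.
Omar starts after Noor ends; Noor is clear from here.
Ravi starts after Omar ends; Omar is clear from here.
Aoife starts after Ravi ends; Ravi is clear from here.
Hannah starts after Aoife ends.

no overlapping pairs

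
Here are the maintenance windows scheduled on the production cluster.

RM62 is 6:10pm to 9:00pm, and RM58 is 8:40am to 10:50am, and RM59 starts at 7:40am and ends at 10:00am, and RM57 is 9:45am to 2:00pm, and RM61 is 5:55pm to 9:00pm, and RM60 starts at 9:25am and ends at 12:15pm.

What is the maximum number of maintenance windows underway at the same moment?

4

Walk through starts and ends in time order (an end at T is processed before a start at T):
7:40am start RM59 → 1
8:40am start RM58 → 2
9:25am start RM60 → 3
9:45am start RM57 → 4
10:00am end RM59 → 3
10:50am end RM58 → 2
12:15pm end RM60 → 1
2:00pm end RM57 → 0
5:55pm start RM61 → 1
6:10pm start RM62 → 2
9:00pm end RM61 → 1
9:00pm end RM62 → 0
Peak is 4, at 9:45am (RM57, RM58, RM59, RM60).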